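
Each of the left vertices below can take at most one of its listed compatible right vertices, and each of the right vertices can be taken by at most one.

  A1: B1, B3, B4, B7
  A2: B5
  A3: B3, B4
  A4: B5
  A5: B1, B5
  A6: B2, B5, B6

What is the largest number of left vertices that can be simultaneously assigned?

5

Unit-capacity flow: source→left, listed edges, right→sink; max matching = max flow.
Augmenting path A1→B1 (+1); matched 1.
Augmenting path A2→B5 (+1); matched 2.
Augmenting path A3→B3 (+1); matched 3.
Augmenting path A6→B2 (+1); matched 4.
Augmenting path A5→B1→A1→B4 (+1); matched 5.
No augmenting path remains; maximum matching = 5.
König certificate: {A1, A3, A5, A6, B5} is a vertex cover of size 5 (every listed pair touches it), so no matching can be larger.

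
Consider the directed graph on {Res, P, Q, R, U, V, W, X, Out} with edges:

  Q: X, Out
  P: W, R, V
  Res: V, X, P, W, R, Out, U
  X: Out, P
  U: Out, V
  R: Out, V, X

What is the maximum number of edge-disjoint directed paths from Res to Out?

Assign every edge capacity 1; by Menger, the answer equals the max flow.
Path Res→Out (+1); total 1.
Path Res→R→Out (+1); total 2.
Path Res→U→Out (+1); total 3.
Path Res→X→Out (+1); total 4.
No residual Res→Out path; max flow = 4.
Certifying cut of size 4: {R→Out, Res→Out, Res→U, X→Out}.

4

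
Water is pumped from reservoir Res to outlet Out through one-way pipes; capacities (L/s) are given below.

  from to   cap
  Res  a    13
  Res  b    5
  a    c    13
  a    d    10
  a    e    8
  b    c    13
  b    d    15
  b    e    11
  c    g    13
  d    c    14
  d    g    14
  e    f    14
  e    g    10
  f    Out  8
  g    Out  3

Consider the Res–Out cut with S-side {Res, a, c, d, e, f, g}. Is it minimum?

No — its capacity is 16, but the minimum cut has capacity 11.

Given cut capacity: 5 + 8 + 3 = 16.
Augment Res→a→c→g→Out: bottleneck 3, flow now 3.
Augment Res→a→e→f→Out: bottleneck 8, flow now 11.
No augmenting path remains; maximum flow = 11.
In the residual graph, reachable from Res: {Res, a, b, c, d, e, f, g}.
Min-cut edges: f→Out (8), g→Out (3); capacity 8 + 3 = 11.
Cut capacity 16 exceeds the max flow 11, so it is not minimum.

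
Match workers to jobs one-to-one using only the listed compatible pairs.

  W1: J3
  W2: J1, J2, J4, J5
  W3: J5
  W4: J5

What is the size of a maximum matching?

3

Unit-capacity flow: source→left, listed edges, right→sink; max matching = max flow.
Augmenting path W1→J3 (+1); matched 1.
Augmenting path W2→J1 (+1); matched 2.
Augmenting path W3→J5 (+1); matched 3.
No augmenting path remains; maximum matching = 3.
König certificate: {W1, W2, J5} is a vertex cover of size 3 (every listed pair touches it), so no matching can be larger.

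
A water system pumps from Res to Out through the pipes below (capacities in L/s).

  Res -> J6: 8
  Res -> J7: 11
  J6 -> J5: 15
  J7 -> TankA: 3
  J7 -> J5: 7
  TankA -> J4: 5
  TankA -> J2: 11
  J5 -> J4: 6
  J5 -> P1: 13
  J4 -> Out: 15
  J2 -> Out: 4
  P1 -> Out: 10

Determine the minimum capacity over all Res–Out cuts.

18

Augment Res→J6→J5→J4→Out: bottleneck 6, flow now 6.
Augment Res→J6→J5→P1→Out: bottleneck 2, flow now 8.
Augment Res→J7→TankA→J4→Out: bottleneck 3, flow now 11.
Augment Res→J7→J5→P1→Out: bottleneck 7, flow now 18.
No augmenting path remains; maximum flow = 18.
By max-flow min-cut, the minimum cut capacity equals the max flow.
In the residual graph, reachable from Res: {Res, J7}.
Min-cut edges: Res→J6 (8), J7→TankA (3), J7→J5 (7); capacity 8 + 3 + 7 = 18.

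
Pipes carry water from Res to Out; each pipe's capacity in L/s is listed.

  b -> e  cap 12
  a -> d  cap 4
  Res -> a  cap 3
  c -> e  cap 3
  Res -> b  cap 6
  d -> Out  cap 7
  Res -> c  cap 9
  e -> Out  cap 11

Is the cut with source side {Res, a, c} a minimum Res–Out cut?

Given cut capacity: 6 + 4 + 3 = 13.
Augment Res→a→d→Out: bottleneck 3, flow now 3.
Augment Res→b→e→Out: bottleneck 6, flow now 9.
Augment Res→c→e→Out: bottleneck 3, flow now 12.
No augmenting path remains; maximum flow = 12.
In the residual graph, reachable from Res: {Res, c}.
Min-cut edges: Res→a (3), Res→b (6), c→e (3); capacity 3 + 6 + 3 = 12.
Cut capacity 13 exceeds the max flow 12, so it is not minimum.

No — its capacity is 13, but the minimum cut has capacity 12.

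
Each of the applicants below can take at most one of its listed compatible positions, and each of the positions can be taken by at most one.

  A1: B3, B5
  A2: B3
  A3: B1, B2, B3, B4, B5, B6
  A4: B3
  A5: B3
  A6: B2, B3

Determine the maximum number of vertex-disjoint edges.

4

Unit-capacity flow: source→left, listed edges, right→sink; max matching = max flow.
Augmenting path A1→B3 (+1); matched 1.
Augmenting path A3→B1 (+1); matched 2.
Augmenting path A6→B2 (+1); matched 3.
Augmenting path A2→B3→A1→B5 (+1); matched 4.
No augmenting path remains; maximum matching = 4.
König certificate: {A1, A3, A6, B3} is a vertex cover of size 4 (every listed pair touches it), so no matching can be larger.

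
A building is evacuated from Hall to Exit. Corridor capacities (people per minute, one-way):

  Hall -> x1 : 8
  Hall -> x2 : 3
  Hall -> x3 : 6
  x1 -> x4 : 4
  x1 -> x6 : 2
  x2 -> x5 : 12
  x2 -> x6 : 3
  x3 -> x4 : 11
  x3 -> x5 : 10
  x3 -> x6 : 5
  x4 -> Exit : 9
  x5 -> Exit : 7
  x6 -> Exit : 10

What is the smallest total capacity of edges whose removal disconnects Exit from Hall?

15

Augment Hall→x1→x4→Exit: bottleneck 4, flow now 4.
Augment Hall→x1→x6→Exit: bottleneck 2, flow now 6.
Augment Hall→x2→x5→Exit: bottleneck 3, flow now 9.
Augment Hall→x3→x4→Exit: bottleneck 5, flow now 14.
Augment Hall→x3→x5→Exit: bottleneck 1, flow now 15.
No augmenting path remains; maximum flow = 15.
By max-flow min-cut, the minimum cut capacity equals the max flow.
In the residual graph, reachable from Hall: {Hall, x1}.
Min-cut edges: Hall→x2 (3), Hall→x3 (6), x1→x4 (4), x1→x6 (2); capacity 3 + 6 + 4 + 2 = 15.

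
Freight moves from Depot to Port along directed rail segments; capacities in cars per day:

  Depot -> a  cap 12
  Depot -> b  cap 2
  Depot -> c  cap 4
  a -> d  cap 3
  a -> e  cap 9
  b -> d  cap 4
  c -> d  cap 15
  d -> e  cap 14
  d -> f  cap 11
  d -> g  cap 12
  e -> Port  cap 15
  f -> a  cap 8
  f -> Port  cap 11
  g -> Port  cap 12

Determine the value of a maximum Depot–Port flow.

Augment Depot→a→e→Port: bottleneck 9, flow now 9.
Augment Depot→a→d→e→Port: bottleneck 3, flow now 12.
Augment Depot→b→d→e→Port: bottleneck 2, flow now 14.
Augment Depot→c→d→e→Port: bottleneck 1, flow now 15.
Augment Depot→c→d→f→Port: bottleneck 3, flow now 18.
No augmenting path remains; maximum flow = 18.
In the residual graph, reachable from Depot: {Depot}.
Min-cut edges: Depot→a (12), Depot→b (2), Depot→c (4); capacity 12 + 2 + 4 = 18.
This cut is saturated, so no flow can exceed 18.

18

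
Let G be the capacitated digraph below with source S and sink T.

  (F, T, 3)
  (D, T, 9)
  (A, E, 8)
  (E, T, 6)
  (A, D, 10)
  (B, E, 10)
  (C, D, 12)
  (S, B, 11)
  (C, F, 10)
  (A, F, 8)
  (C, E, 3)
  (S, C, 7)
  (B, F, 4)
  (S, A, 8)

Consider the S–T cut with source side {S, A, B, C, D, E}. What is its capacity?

Edges leaving {S, A, B, C, D, E}: A→F (8), B→F (4), C→F (10), D→T (9), E→T (6).
Cut capacity = 8 + 4 + 10 + 9 + 6 = 37.

37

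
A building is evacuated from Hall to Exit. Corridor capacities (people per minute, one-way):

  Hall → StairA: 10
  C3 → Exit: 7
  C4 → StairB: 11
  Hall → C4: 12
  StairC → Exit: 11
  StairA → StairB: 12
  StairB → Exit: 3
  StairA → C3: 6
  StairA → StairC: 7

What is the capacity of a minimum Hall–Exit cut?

Augment Hall→C4→StairB→Exit: bottleneck 3, flow now 3.
Augment Hall→StairA→StairC→Exit: bottleneck 7, flow now 10.
Augment Hall→StairA→C3→Exit: bottleneck 3, flow now 13.
No augmenting path remains; maximum flow = 13.
By max-flow min-cut, the minimum cut capacity equals the max flow.
In the residual graph, reachable from Hall: {Hall, C4, StairB}.
Min-cut edges: Hall→StairA (10), StairB→Exit (3); capacity 10 + 3 = 13.

13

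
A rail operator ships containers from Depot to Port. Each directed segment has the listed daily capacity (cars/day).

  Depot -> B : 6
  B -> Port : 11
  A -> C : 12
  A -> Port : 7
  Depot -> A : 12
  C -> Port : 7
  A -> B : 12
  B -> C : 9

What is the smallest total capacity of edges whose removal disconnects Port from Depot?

Augment Depot→A→Port: bottleneck 7, flow now 7.
Augment Depot→B→Port: bottleneck 6, flow now 13.
Augment Depot→A→B→Port: bottleneck 5, flow now 18.
No augmenting path remains; maximum flow = 18.
By max-flow min-cut, the minimum cut capacity equals the max flow.
In the residual graph, reachable from Depot: {Depot}.
Min-cut edges: Depot→A (12), Depot→B (6); capacity 12 + 6 = 18.

18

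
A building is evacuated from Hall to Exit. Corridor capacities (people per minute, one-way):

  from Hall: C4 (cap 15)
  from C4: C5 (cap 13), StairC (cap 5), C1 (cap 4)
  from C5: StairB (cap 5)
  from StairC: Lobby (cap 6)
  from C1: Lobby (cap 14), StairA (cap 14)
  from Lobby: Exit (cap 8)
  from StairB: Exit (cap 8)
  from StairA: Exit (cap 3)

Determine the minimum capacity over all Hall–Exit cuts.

14

Augment Hall→C4→C5→StairB→Exit: bottleneck 5, flow now 5.
Augment Hall→C4→StairC→Lobby→Exit: bottleneck 5, flow now 10.
Augment Hall→C4→C1→Lobby→Exit: bottleneck 3, flow now 13.
Augment Hall→C4→C1→StairA→Exit: bottleneck 1, flow now 14.
No augmenting path remains; maximum flow = 14.
By max-flow min-cut, the minimum cut capacity equals the max flow.
In the residual graph, reachable from Hall: {Hall, C4, C5}.
Min-cut edges: C4→StairC (5), C4→C1 (4), C5→StairB (5); capacity 5 + 4 + 5 = 14.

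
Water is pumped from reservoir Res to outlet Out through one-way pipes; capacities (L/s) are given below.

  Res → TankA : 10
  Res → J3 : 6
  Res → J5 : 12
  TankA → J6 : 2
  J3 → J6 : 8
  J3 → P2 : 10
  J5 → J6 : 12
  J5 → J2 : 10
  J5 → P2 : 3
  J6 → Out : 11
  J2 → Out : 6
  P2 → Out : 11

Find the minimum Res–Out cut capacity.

20

Augment Res→TankA→J6→Out: bottleneck 2, flow now 2.
Augment Res→J3→J6→Out: bottleneck 6, flow now 8.
Augment Res→J5→J6→Out: bottleneck 3, flow now 11.
Augment Res→J5→J2→Out: bottleneck 6, flow now 17.
Augment Res→J5→P2→Out: bottleneck 3, flow now 20.
No augmenting path remains; maximum flow = 20.
By max-flow min-cut, the minimum cut capacity equals the max flow.
In the residual graph, reachable from Res: {Res, TankA}.
Min-cut edges: Res→J3 (6), Res→J5 (12), TankA→J6 (2); capacity 6 + 12 + 2 = 20.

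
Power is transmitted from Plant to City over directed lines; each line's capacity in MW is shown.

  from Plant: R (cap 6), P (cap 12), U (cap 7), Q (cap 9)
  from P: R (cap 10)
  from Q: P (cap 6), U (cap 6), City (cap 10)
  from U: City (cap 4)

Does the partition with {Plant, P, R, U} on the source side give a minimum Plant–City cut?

Given cut capacity: 9 + 4 = 13.
Augment Plant→Q→City: bottleneck 9, flow now 9.
Augment Plant→U→City: bottleneck 4, flow now 13.
No augmenting path remains; maximum flow = 13.
Cut capacity 13 equals the max flow, so it is a minimum cut.

Yes — it is a minimum cut (capacity 13).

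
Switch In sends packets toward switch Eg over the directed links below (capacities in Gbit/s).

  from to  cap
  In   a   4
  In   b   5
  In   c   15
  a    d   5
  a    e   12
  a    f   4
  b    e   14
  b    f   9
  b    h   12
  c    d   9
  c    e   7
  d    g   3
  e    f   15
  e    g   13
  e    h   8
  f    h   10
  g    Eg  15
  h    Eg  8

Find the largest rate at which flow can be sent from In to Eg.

Augment In→b→h→Eg: bottleneck 5, flow now 5.
Augment In→a→d→g→Eg: bottleneck 3, flow now 8.
Augment In→a→e→g→Eg: bottleneck 1, flow now 9.
Augment In→c→e→g→Eg: bottleneck 7, flow now 16.
Augment In→c→d→a→e→g→Eg: bottleneck 3, flow now 19. (uses reverse residual edge)
No augmenting path remains; maximum flow = 19.
In the residual graph, reachable from In: {In, c, d}.
Min-cut edges: In→a (4), In→b (5), c→e (7), d→g (3); capacity 4 + 5 + 7 + 3 = 19.
This cut is saturated, so no flow can exceed 19.

19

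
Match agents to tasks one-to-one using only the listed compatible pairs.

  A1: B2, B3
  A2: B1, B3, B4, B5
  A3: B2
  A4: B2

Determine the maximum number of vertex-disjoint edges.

Unit-capacity flow: source→left, listed edges, right→sink; max matching = max flow.
Augmenting path A1→B2 (+1); matched 1.
Augmenting path A2→B1 (+1); matched 2.
Augmenting path A3→B2→A1→B3 (+1); matched 3.
No augmenting path remains; maximum matching = 3.
König certificate: {A1, A2, B2} is a vertex cover of size 3 (every listed pair touches it), so no matching can be larger.

3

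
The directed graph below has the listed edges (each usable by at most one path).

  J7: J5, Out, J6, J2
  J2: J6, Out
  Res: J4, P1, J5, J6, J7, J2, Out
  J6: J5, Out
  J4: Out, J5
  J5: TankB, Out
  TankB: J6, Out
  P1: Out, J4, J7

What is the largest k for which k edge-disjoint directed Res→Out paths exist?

7

Assign every edge capacity 1; by Menger, the answer equals the max flow.
Path Res→Out (+1); total 1.
Path Res→P1→Out (+1); total 2.
Path Res→J7→Out (+1); total 3.
Path Res→J4→Out (+1); total 4.
Path Res→J2→Out (+1); total 5.
Path Res→J5→Out (+1); total 6.
Path Res→J6→Out (+1); total 7.
No residual Res→Out path; max flow = 7.
Certifying cut of size 7: {Res→J2, Res→J4, Res→J5, Res→J6, Res→J7, Res→Out, Res→P1}.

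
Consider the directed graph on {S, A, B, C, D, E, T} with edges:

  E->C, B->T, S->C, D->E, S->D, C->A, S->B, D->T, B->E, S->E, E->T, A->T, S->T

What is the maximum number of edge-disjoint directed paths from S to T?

5

Assign every edge capacity 1; by Menger, the answer equals the max flow.
Path S→T (+1); total 1.
Path S→B→T (+1); total 2.
Path S→D→T (+1); total 3.
Path S→E→T (+1); total 4.
Path S→C→A→T (+1); total 5.
No residual S→T path; max flow = 5.
Certifying cut of size 5: {S→B, S→C, S→D, S→E, S→T}.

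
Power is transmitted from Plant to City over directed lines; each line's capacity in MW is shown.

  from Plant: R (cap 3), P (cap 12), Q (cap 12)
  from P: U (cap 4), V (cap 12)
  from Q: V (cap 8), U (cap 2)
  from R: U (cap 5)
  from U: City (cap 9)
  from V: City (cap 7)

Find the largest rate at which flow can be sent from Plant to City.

16

Augment Plant→P→U→City: bottleneck 4, flow now 4.
Augment Plant→P→V→City: bottleneck 7, flow now 11.
Augment Plant→Q→U→City: bottleneck 2, flow now 13.
Augment Plant→R→U→City: bottleneck 3, flow now 16.
No augmenting path remains; maximum flow = 16.
In the residual graph, reachable from Plant: {Plant, P, Q, V}.
Min-cut edges: Plant→R (3), P→U (4), Q→U (2), V→City (7); capacity 3 + 4 + 2 + 7 = 16.
This cut is saturated, so no flow can exceed 16.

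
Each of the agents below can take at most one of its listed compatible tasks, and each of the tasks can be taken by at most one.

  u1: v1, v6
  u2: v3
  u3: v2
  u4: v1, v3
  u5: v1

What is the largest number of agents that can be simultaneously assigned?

4

Unit-capacity flow: source→left, listed edges, right→sink; max matching = max flow.
Augmenting path u1→v1 (+1); matched 1.
Augmenting path u2→v3 (+1); matched 2.
Augmenting path u3→v2 (+1); matched 3.
Augmenting path u4→v1→u1→v6 (+1); matched 4.
No augmenting path remains; maximum matching = 4.
König certificate: {u1, u3, v1, v3} is a vertex cover of size 4 (every listed pair touches it), so no matching can be larger.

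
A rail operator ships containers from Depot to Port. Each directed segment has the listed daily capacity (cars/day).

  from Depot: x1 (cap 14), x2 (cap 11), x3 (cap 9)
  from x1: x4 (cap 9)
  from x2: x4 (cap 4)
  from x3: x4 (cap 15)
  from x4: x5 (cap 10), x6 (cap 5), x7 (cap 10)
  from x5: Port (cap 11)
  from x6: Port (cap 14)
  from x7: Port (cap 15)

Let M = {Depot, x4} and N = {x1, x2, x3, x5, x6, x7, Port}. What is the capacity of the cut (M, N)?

59

Edges leaving {Depot, x4}: Depot→x1 (14), Depot→x2 (11), Depot→x3 (9), x4→x5 (10), x4→x6 (5), x4→x7 (10).
Cut capacity = 14 + 11 + 9 + 10 + 5 + 10 = 59.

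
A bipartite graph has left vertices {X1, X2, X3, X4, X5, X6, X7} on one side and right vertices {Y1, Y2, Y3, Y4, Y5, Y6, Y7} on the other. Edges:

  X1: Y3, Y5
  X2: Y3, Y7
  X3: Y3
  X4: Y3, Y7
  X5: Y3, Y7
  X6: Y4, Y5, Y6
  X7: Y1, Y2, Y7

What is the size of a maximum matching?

5

Unit-capacity flow: source→left, listed edges, right→sink; max matching = max flow.
Augmenting path X1→Y3 (+1); matched 1.
Augmenting path X2→Y7 (+1); matched 2.
Augmenting path X6→Y4 (+1); matched 3.
Augmenting path X7→Y1 (+1); matched 4.
Augmenting path X3→Y3→X1→Y5 (+1); matched 5.
No augmenting path remains; maximum matching = 5.
König certificate: {X1, X6, X7, Y3, Y7} is a vertex cover of size 5 (every listed pair touches it), so no matching can be larger.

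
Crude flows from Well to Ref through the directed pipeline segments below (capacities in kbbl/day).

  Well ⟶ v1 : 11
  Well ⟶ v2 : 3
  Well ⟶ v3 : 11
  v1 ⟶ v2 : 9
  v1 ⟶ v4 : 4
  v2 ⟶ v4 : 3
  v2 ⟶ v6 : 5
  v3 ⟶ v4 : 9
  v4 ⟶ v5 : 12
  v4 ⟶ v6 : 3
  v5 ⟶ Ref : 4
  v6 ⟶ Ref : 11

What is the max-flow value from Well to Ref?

Augment Well→v2→v6→Ref: bottleneck 3, flow now 3.
Augment Well→v1→v2→v6→Ref: bottleneck 2, flow now 5.
Augment Well→v1→v4→v5→Ref: bottleneck 4, flow now 9.
Augment Well→v3→v4→v6→Ref: bottleneck 3, flow now 12.
No augmenting path remains; maximum flow = 12.
In the residual graph, reachable from Well: {Well, v1, v2, v3, v4, v5}.
Min-cut edges: v2→v6 (5), v4→v6 (3), v5→Ref (4); capacity 5 + 3 + 4 = 12.
This cut is saturated, so no flow can exceed 12.

12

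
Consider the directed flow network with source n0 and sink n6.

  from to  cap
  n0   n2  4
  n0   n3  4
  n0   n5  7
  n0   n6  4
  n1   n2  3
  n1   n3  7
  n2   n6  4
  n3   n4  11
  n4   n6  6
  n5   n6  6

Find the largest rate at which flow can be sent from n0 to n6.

18

Augment n0→n6: bottleneck 4, flow now 4.
Augment n0→n2→n6: bottleneck 4, flow now 8.
Augment n0→n5→n6: bottleneck 6, flow now 14.
Augment n0→n3→n4→n6: bottleneck 4, flow now 18.
No augmenting path remains; maximum flow = 18.
In the residual graph, reachable from n0: {n0, n5}.
Min-cut edges: n0→n2 (4), n0→n3 (4), n0→n6 (4), n5→n6 (6); capacity 4 + 4 + 4 + 6 = 18.
This cut is saturated, so no flow can exceed 18.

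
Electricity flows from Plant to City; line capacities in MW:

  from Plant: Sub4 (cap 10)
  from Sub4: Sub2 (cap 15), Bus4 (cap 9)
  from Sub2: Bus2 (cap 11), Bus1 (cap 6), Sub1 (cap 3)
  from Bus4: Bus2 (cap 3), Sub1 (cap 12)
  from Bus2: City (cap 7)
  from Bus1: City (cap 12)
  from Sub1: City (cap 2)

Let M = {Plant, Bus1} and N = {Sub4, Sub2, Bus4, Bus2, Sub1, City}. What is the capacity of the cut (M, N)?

22

Edges leaving {Plant, Bus1}: Plant→Sub4 (10), Bus1→City (12).
Cut capacity = 10 + 12 = 22.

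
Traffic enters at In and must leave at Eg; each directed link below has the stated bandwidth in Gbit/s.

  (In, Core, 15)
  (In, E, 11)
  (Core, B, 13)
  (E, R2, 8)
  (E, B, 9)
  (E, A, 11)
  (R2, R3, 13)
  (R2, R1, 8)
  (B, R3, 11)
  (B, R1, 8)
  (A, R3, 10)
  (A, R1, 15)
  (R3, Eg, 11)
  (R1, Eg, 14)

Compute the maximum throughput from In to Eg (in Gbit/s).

Augment In→Core→B→R3→Eg: bottleneck 11, flow now 11.
Augment In→Core→B→R1→Eg: bottleneck 2, flow now 13.
Augment In→E→R2→R1→Eg: bottleneck 8, flow now 21.
Augment In→E→B→R1→Eg: bottleneck 3, flow now 24.
No augmenting path remains; maximum flow = 24.
In the residual graph, reachable from In: {In, Core}.
Min-cut edges: In→E (11), Core→B (13); capacity 11 + 13 = 24.
This cut is saturated, so no flow can exceed 24.

24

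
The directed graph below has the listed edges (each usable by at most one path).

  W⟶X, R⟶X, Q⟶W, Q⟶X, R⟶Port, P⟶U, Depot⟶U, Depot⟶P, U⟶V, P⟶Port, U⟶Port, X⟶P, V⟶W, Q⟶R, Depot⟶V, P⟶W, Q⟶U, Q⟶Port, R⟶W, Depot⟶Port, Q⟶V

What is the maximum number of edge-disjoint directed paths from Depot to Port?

3

Assign every edge capacity 1; by Menger, the answer equals the max flow.
Path Depot→Port (+1); total 1.
Path Depot→P→Port (+1); total 2.
Path Depot→U→Port (+1); total 3.
No residual Depot→Port path; max flow = 3.
Certifying cut of size 3: {Depot→Port, P→Port, U→Port}.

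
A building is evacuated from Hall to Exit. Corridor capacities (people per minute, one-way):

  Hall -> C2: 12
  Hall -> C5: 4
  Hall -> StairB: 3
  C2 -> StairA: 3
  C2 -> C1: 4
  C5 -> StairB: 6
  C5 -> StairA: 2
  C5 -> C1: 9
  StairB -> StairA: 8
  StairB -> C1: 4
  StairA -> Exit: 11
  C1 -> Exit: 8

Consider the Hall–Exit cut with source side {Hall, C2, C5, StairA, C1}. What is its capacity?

28

Edges leaving {Hall, C2, C5, StairA, C1}: Hall→StairB (3), C5→StairB (6), StairA→Exit (11), C1→Exit (8).
Cut capacity = 3 + 6 + 11 + 8 = 28.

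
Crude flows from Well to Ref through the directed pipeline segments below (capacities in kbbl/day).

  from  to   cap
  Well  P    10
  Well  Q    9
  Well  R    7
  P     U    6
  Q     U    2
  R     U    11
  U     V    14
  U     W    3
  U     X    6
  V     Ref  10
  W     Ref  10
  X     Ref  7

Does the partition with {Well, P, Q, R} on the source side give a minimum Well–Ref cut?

Given cut capacity: 6 + 2 + 11 = 19.
Augment Well→P→U→V→Ref: bottleneck 6, flow now 6.
Augment Well→Q→U→V→Ref: bottleneck 2, flow now 8.
Augment Well→R→U→V→Ref: bottleneck 2, flow now 10.
Augment Well→R→U→W→Ref: bottleneck 3, flow now 13.
Augment Well→R→U→X→Ref: bottleneck 2, flow now 15.
No augmenting path remains; maximum flow = 15.
In the residual graph, reachable from Well: {Well, P, Q}.
Min-cut edges: Well→R (7), P→U (6), Q→U (2); capacity 7 + 6 + 2 = 15.
Cut capacity 19 exceeds the max flow 15, so it is not minimum.

No — its capacity is 19, but the minimum cut has capacity 15.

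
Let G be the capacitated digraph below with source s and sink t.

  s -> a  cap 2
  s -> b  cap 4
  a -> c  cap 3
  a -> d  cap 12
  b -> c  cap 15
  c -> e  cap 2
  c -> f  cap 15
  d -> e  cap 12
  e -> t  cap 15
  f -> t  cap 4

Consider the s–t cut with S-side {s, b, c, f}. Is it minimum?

Given cut capacity: 2 + 2 + 4 = 8.
Augment s→a→c→e→t: bottleneck 2, flow now 2.
Augment s→b→c→f→t: bottleneck 4, flow now 6.
No augmenting path remains; maximum flow = 6.
In the residual graph, reachable from s: {s}.
Min-cut edges: s→a (2), s→b (4); capacity 2 + 4 = 6.
Cut capacity 8 exceeds the max flow 6, so it is not minimum.

No — its capacity is 8, but the minimum cut has capacity 6.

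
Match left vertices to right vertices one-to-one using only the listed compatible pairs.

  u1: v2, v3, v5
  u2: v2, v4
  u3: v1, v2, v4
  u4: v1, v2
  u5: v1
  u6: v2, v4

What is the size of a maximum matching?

4

Unit-capacity flow: source→left, listed edges, right→sink; max matching = max flow.
Augmenting path u1→v2 (+1); matched 1.
Augmenting path u2→v4 (+1); matched 2.
Augmenting path u3→v1 (+1); matched 3.
Augmenting path u4→v2→u1→v3 (+1); matched 4.
No augmenting path remains; maximum matching = 4.
König certificate: {u1, v1, v2, v4} is a vertex cover of size 4 (every listed pair touches it), so no matching can be larger.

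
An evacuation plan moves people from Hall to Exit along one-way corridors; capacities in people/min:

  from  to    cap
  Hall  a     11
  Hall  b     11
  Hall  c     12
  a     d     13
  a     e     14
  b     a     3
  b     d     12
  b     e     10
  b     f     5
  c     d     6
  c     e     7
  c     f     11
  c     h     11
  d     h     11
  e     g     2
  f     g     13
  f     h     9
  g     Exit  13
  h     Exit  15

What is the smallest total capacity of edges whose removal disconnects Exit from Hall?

Augment Hall→c→h→Exit: bottleneck 11, flow now 11.
Augment Hall→a→d→h→Exit: bottleneck 4, flow now 15.
Augment Hall→a→e→g→Exit: bottleneck 2, flow now 17.
Augment Hall→b→f→g→Exit: bottleneck 5, flow now 22.
Augment Hall→c→f→g→Exit: bottleneck 1, flow now 23.
Augment Hall→a→d→h→c→f→g→Exit: bottleneck 5, flow now 28. (uses reverse residual edge)
No augmenting path remains; maximum flow = 28.
By max-flow min-cut, the minimum cut capacity equals the max flow.
In the residual graph, reachable from Hall: {Hall, a, b, c, d, e, f, g, h}.
Min-cut edges: g→Exit (13), h→Exit (15); capacity 13 + 15 = 28.

28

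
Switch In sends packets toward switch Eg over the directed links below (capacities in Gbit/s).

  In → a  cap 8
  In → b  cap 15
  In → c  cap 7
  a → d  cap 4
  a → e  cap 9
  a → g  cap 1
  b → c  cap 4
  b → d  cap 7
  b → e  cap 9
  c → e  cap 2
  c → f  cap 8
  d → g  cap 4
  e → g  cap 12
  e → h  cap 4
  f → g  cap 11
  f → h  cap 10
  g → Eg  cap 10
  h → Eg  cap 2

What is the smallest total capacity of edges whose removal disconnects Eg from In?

Augment In→a→g→Eg: bottleneck 1, flow now 1.
Augment In→a→d→g→Eg: bottleneck 4, flow now 5.
Augment In→a→e→g→Eg: bottleneck 3, flow now 8.
Augment In→b→e→g→Eg: bottleneck 2, flow now 10.
Augment In→b→e→h→Eg: bottleneck 2, flow now 12.
No augmenting path remains; maximum flow = 12.
By max-flow min-cut, the minimum cut capacity equals the max flow.
In the residual graph, reachable from In: {In, a, b, c, d, e, f, g, h}.
Min-cut edges: g→Eg (10), h→Eg (2); capacity 10 + 2 = 12.

12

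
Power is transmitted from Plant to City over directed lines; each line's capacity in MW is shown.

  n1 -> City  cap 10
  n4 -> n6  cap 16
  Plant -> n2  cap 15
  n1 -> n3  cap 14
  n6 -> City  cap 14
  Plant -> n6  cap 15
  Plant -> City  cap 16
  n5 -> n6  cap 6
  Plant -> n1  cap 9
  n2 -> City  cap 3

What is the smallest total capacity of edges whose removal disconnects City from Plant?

Augment Plant→City: bottleneck 16, flow now 16.
Augment Plant→n1→City: bottleneck 9, flow now 25.
Augment Plant→n2→City: bottleneck 3, flow now 28.
Augment Plant→n6→City: bottleneck 14, flow now 42.
No augmenting path remains; maximum flow = 42.
By max-flow min-cut, the minimum cut capacity equals the max flow.
In the residual graph, reachable from Plant: {Plant, n2, n6}.
Min-cut edges: Plant→n1 (9), Plant→City (16), n2→City (3), n6→City (14); capacity 9 + 16 + 3 + 14 = 42.

42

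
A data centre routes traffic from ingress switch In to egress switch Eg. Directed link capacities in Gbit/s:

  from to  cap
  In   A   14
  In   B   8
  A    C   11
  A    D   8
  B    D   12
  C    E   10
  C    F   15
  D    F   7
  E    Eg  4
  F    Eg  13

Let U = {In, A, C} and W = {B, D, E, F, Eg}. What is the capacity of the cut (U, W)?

41

Edges leaving {In, A, C}: In→B (8), A→D (8), C→E (10), C→F (15).
Cut capacity = 8 + 8 + 10 + 15 = 41.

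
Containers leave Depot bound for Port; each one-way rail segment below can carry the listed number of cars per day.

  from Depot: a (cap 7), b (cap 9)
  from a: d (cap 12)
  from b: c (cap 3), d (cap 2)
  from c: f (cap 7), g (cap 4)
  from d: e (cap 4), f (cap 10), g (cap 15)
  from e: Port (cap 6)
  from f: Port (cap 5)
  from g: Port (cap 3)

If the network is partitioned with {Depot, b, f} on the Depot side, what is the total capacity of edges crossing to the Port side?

Edges leaving {Depot, b, f}: Depot→a (7), b→c (3), b→d (2), f→Port (5).
Cut capacity = 7 + 3 + 2 + 5 = 17.

17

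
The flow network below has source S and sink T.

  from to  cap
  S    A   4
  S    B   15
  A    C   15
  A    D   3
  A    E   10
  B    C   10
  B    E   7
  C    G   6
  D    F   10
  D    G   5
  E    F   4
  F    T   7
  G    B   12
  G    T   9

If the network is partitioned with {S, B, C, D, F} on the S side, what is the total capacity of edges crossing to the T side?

29

Edges leaving {S, B, C, D, F}: S→A (4), B→E (7), C→G (6), D→G (5), F→T (7).
Cut capacity = 4 + 7 + 6 + 5 + 7 = 29.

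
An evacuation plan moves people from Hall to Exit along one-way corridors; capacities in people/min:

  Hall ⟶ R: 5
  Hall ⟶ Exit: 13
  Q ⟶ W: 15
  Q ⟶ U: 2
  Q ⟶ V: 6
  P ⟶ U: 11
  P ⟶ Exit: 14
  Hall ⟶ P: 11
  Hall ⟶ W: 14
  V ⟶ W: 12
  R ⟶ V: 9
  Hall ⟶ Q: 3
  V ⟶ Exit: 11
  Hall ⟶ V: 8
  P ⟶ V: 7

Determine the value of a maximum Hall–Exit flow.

35

Augment Hall→Exit: bottleneck 13, flow now 13.
Augment Hall→P→Exit: bottleneck 11, flow now 24.
Augment Hall→V→Exit: bottleneck 8, flow now 32.
Augment Hall→Q→V→Exit: bottleneck 3, flow now 35.
No augmenting path remains; maximum flow = 35.
In the residual graph, reachable from Hall: {Hall, Q, R, U, V, W}.
Min-cut edges: Hall→P (11), Hall→Exit (13), V→Exit (11); capacity 11 + 13 + 11 = 35.
This cut is saturated, so no flow can exceed 35.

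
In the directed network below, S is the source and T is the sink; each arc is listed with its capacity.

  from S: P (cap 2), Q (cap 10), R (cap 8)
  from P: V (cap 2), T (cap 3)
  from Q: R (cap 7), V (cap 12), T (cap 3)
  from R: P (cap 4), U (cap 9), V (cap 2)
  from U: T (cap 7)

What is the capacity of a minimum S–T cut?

Augment S→P→T: bottleneck 2, flow now 2.
Augment S→Q→T: bottleneck 3, flow now 5.
Augment S→R→P→T: bottleneck 1, flow now 6.
Augment S→R→U→T: bottleneck 7, flow now 13.
No augmenting path remains; maximum flow = 13.
By max-flow min-cut, the minimum cut capacity equals the max flow.
In the residual graph, reachable from S: {S, P, Q, R, U, V}.
Min-cut edges: P→T (3), Q→T (3), U→T (7); capacity 3 + 3 + 7 = 13.

13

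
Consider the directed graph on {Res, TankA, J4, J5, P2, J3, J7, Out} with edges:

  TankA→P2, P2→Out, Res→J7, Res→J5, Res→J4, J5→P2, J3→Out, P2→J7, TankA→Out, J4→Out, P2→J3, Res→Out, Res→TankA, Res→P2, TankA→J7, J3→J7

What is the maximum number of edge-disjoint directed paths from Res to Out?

Assign every edge capacity 1; by Menger, the answer equals the max flow.
Path Res→Out (+1); total 1.
Path Res→TankA→Out (+1); total 2.
Path Res→J4→Out (+1); total 3.
Path Res→P2→Out (+1); total 4.
Path Res→J5→P2→J3→Out (+1); total 5.
No residual Res→Out path; max flow = 5.
Certifying cut of size 5: {Res→J4, Res→J5, Res→Out, Res→P2, Res→TankA}.

5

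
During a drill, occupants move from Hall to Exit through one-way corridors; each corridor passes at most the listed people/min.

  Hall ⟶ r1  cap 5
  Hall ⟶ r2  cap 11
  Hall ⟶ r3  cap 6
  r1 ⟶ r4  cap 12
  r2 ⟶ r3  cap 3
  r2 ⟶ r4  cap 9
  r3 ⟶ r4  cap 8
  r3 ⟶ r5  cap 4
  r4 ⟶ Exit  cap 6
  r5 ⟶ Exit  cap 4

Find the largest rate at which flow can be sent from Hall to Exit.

10

Augment Hall→r1→r4→Exit: bottleneck 5, flow now 5.
Augment Hall→r2→r4→Exit: bottleneck 1, flow now 6.
Augment Hall→r3→r5→Exit: bottleneck 4, flow now 10.
No augmenting path remains; maximum flow = 10.
In the residual graph, reachable from Hall: {Hall, r1, r2, r3, r4}.
Min-cut edges: r3→r5 (4), r4→Exit (6); capacity 4 + 6 = 10.
This cut is saturated, so no flow can exceed 10.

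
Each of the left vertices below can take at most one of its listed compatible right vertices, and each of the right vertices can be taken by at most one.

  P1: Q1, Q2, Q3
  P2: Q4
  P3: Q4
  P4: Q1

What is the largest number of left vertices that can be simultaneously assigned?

Unit-capacity flow: source→left, listed edges, right→sink; max matching = max flow.
Augmenting path P1→Q1 (+1); matched 1.
Augmenting path P2→Q4 (+1); matched 2.
Augmenting path P4→Q1→P1→Q2 (+1); matched 3.
No augmenting path remains; maximum matching = 3.
König certificate: {P1, P4, Q4} is a vertex cover of size 3 (every listed pair touches it), so no matching can be larger.

3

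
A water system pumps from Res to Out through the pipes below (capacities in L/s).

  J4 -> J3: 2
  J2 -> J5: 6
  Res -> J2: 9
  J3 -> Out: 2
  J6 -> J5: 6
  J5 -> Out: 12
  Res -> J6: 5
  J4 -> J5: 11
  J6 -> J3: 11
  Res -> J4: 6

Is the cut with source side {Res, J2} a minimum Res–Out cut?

No — its capacity is 17, but the minimum cut has capacity 14.

Given cut capacity: 6 + 5 + 6 = 17.
Augment Res→J4→J5→Out: bottleneck 6, flow now 6.
Augment Res→J6→J5→Out: bottleneck 5, flow now 11.
Augment Res→J2→J5→Out: bottleneck 1, flow now 12.
Augment Res→J2→J5→J4→J3→Out: bottleneck 2, flow now 14. (uses reverse residual edge)
No augmenting path remains; maximum flow = 14.
In the residual graph, reachable from Res: {Res, J4, J6, J2, J5, J3}.
Min-cut edges: J5→Out (12), J3→Out (2); capacity 12 + 2 = 14.
Cut capacity 17 exceeds the max flow 14, so it is not minimum.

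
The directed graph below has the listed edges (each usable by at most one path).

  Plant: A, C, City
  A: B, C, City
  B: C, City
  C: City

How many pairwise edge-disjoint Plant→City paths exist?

Assign every edge capacity 1; by Menger, the answer equals the max flow.
Path Plant→City (+1); total 1.
Path Plant→A→City (+1); total 2.
Path Plant→C→City (+1); total 3.
No residual Plant→City path; max flow = 3.
Certifying cut of size 3: {Plant→A, Plant→C, Plant→City}.

3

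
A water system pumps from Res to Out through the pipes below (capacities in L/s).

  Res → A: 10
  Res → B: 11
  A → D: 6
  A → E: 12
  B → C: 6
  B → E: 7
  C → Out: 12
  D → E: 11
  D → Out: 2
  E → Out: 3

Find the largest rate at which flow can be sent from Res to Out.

Augment Res→A→D→Out: bottleneck 2, flow now 2.
Augment Res→A→E→Out: bottleneck 3, flow now 5.
Augment Res→B→C→Out: bottleneck 6, flow now 11.
No augmenting path remains; maximum flow = 11.
In the residual graph, reachable from Res: {Res, A, B, D, E}.
Min-cut edges: B→C (6), D→Out (2), E→Out (3); capacity 6 + 2 + 3 = 11.
This cut is saturated, so no flow can exceed 11.

11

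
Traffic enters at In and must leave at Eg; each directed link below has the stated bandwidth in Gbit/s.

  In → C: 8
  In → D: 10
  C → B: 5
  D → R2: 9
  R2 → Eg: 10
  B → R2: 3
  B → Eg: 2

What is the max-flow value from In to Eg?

12

Augment In→C→B→Eg: bottleneck 2, flow now 2.
Augment In→D→R2→Eg: bottleneck 9, flow now 11.
Augment In→C→B→R2→Eg: bottleneck 1, flow now 12.
No augmenting path remains; maximum flow = 12.
In the residual graph, reachable from In: {In, C, D, R2, B}.
Min-cut edges: R2→Eg (10), B→Eg (2); capacity 10 + 2 = 12.
This cut is saturated, so no flow can exceed 12.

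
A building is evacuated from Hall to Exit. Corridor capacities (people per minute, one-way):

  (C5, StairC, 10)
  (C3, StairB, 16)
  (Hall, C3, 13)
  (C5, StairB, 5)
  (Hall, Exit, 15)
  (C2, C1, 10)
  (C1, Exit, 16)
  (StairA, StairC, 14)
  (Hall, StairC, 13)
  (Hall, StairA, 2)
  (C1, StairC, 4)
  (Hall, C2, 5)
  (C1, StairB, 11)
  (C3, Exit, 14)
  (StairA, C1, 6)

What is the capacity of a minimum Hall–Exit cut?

Augment Hall→Exit: bottleneck 15, flow now 15.
Augment Hall→C3→Exit: bottleneck 13, flow now 28.
Augment Hall→C2→C1→Exit: bottleneck 5, flow now 33.
Augment Hall→StairA→C1→Exit: bottleneck 2, flow now 35.
No augmenting path remains; maximum flow = 35.
By max-flow min-cut, the minimum cut capacity equals the max flow.
In the residual graph, reachable from Hall: {Hall, StairC}.
Min-cut edges: Hall→C2 (5), Hall→StairA (2), Hall→C3 (13), Hall→Exit (15); capacity 5 + 2 + 13 + 15 = 35.

35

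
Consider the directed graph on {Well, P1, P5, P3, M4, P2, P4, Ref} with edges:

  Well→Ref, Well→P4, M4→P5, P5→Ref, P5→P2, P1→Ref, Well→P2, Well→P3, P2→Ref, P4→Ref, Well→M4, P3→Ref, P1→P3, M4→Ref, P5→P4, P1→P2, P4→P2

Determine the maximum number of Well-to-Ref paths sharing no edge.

Assign every edge capacity 1; by Menger, the answer equals the max flow.
Path Well→Ref (+1); total 1.
Path Well→P3→Ref (+1); total 2.
Path Well→M4→Ref (+1); total 3.
Path Well→P2→Ref (+1); total 4.
Path Well→P4→Ref (+1); total 5.
No residual Well→Ref path; max flow = 5.
Certifying cut of size 5: {Well→M4, Well→P2, Well→P3, Well→P4, Well→Ref}.

5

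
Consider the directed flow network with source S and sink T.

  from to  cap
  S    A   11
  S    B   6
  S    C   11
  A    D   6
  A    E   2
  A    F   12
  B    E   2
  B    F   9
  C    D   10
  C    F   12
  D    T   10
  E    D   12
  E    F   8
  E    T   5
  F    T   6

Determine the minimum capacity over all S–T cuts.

20

Augment S→A→D→T: bottleneck 6, flow now 6.
Augment S→A→E→T: bottleneck 2, flow now 8.
Augment S→A→F→T: bottleneck 3, flow now 11.
Augment S→B→E→T: bottleneck 2, flow now 13.
Augment S→B→F→T: bottleneck 3, flow now 16.
Augment S→C→D→T: bottleneck 4, flow now 20.
No augmenting path remains; maximum flow = 20.
By max-flow min-cut, the minimum cut capacity equals the max flow.
In the residual graph, reachable from S: {S, A, B, C, D, F}.
Min-cut edges: A→E (2), B→E (2), D→T (10), F→T (6); capacity 2 + 2 + 10 + 6 = 20.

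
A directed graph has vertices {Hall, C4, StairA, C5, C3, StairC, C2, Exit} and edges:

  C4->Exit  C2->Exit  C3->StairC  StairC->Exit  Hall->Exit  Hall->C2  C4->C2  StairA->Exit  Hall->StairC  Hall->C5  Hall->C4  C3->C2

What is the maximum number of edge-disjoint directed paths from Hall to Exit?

Assign every edge capacity 1; by Menger, the answer equals the max flow.
Path Hall→Exit (+1); total 1.
Path Hall→C4→Exit (+1); total 2.
Path Hall→StairC→Exit (+1); total 3.
Path Hall→C2→Exit (+1); total 4.
No residual Hall→Exit path; max flow = 4.
Certifying cut of size 4: {Hall→C2, Hall→C4, Hall→Exit, Hall→StairC}.

4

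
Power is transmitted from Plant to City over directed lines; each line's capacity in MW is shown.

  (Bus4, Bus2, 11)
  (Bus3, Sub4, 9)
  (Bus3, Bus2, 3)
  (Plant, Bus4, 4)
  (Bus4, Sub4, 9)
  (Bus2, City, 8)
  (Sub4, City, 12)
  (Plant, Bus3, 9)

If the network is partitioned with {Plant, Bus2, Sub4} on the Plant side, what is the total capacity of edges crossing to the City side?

Edges leaving {Plant, Bus2, Sub4}: Plant→Bus4 (4), Plant→Bus3 (9), Bus2→City (8), Sub4→City (12).
Cut capacity = 4 + 9 + 8 + 12 = 33.

33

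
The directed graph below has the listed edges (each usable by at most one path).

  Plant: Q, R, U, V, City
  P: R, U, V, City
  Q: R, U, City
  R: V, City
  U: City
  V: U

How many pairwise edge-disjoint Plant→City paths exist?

Assign every edge capacity 1; by Menger, the answer equals the max flow.
Path Plant→City (+1); total 1.
Path Plant→Q→City (+1); total 2.
Path Plant→R→City (+1); total 3.
Path Plant→U→City (+1); total 4.
No residual Plant→City path; max flow = 4.
Certifying cut of size 4: {Plant→City, Plant→Q, Plant→R, U→City}.

4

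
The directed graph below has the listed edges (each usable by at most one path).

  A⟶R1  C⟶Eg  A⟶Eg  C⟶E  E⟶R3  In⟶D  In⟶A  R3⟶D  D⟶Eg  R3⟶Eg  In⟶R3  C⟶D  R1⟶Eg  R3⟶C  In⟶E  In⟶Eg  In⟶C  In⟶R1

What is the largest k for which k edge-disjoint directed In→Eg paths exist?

6

Assign every edge capacity 1; by Menger, the answer equals the max flow.
Path In→Eg (+1); total 1.
Path In→R3→Eg (+1); total 2.
Path In→A→Eg (+1); total 3.
Path In→C→Eg (+1); total 4.
Path In→R1→Eg (+1); total 5.
Path In→D→Eg (+1); total 6.
No residual In→Eg path; max flow = 6.
Certifying cut of size 6: {C→Eg, D→Eg, In→A, In→Eg, In→R1, R3→Eg}.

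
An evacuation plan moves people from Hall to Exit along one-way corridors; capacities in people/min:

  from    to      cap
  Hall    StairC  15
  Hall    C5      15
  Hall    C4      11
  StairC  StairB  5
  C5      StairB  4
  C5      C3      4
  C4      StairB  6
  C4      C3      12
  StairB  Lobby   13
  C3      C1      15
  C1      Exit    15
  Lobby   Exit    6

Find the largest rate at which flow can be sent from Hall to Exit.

21

Augment Hall→StairC→StairB→Lobby→Exit: bottleneck 5, flow now 5.
Augment Hall→C5→StairB→Lobby→Exit: bottleneck 1, flow now 6.
Augment Hall→C5→C3→C1→Exit: bottleneck 4, flow now 10.
Augment Hall→C4→C3→C1→Exit: bottleneck 11, flow now 21.
No augmenting path remains; maximum flow = 21.
In the residual graph, reachable from Hall: {Hall, StairC, C5, StairB, Lobby}.
Min-cut edges: Hall→C4 (11), C5→C3 (4), Lobby→Exit (6); capacity 11 + 4 + 6 = 21.
This cut is saturated, so no flow can exceed 21.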